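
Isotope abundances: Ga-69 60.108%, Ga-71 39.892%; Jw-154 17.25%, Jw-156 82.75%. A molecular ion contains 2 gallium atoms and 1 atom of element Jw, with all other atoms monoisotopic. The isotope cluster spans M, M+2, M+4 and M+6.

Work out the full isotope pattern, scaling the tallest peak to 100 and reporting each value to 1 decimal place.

14.7 : 90.0 : 100.0 : 31.0

Gallium pattern (n=2): 0.36129717 : 0.47956567 : 0.15913717
Element Jw pattern (n=1): 0.1725 : 0.8275
Convolve the two distributions (both contribute in 2-u steps):
  M: 0.36129717×0.1725 = 0.062324
  M+2: 0.36129717×0.8275 + 0.47956567×0.1725 = 0.381698
  M+4: 0.47956567×0.8275 + 0.15913717×0.1725 = 0.424292
  M+6: 0.15913717×0.8275 = 0.131686
Scale to base peak (0.424292) = 100: 14.7 : 90.0 : 100.0 : 31.0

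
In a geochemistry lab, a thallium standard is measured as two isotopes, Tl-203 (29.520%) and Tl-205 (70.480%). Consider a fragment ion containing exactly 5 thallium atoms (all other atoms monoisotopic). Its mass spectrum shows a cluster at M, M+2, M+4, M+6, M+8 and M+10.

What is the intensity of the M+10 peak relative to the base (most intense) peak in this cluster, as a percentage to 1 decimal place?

Binomial terms of (0.29520 + 0.70480)^5: M 0.0022, M+2 0.0268, M+4 0.1278, M+6 0.3051, M+8 0.3642, M+10 0.1739 → M+8 is the base peak.
P(M+8) = C(5,4) × 0.29520^1 × 0.70480^4 = 5 × 0.2952 × 0.24675365 = 0.364208 (base)
P(M+10) = C(5,5) × 0.29520^0 × 0.70480^5 = 1 × 1.0000 × 0.17391197 = 0.173912
Relative intensity = 0.173912 / 0.364208 × 100 = 47.8

47.8%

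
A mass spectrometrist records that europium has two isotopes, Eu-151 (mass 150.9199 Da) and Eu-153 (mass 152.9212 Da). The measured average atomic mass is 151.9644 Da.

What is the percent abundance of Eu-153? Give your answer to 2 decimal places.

Writing the weighted mean with unknown fraction x of Eu-151:
150.9199·x + 152.9212·(1 − x) = 151.9644
(150.9199 − 152.9212)·x = 151.9644 − 152.9212
x = -0.9568 / -2.0013 = 0.47809 → 47.81% Eu-151, 52.19% Eu-153.

52.19%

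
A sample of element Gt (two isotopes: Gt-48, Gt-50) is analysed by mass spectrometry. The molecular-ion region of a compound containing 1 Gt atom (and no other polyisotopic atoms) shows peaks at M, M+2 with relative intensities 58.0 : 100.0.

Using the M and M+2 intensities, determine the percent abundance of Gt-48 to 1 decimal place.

36.7%

Write p for the Gt-48 fraction. I(M+2)/I(M) = [C(1,1)·p^0·(1−p)] / p^1 = 1·(1−p)/p = 100.0/58.0 = 1.7241
(1−p)/p = 1.7241/1 = 1.7241  ⇒  p = 1/(1 + 1.7241) = 0.3671
Gt-48: 36.7%, Gt-50: 63.3%.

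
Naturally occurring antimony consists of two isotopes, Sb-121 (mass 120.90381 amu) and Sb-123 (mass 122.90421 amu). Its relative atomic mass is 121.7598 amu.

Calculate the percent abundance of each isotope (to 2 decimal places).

Sb-121: 57.21%, Sb-123: 42.79%

Writing the weighted mean with unknown fraction x of Sb-121:
120.90381·x + 122.90421·(1 − x) = 121.7598
(120.90381 − 122.90421)·x = 121.7598 − 122.90421
x = -1.14441 / -2.00040 = 0.57209 → 57.21% Sb-121, 42.79% Sb-123.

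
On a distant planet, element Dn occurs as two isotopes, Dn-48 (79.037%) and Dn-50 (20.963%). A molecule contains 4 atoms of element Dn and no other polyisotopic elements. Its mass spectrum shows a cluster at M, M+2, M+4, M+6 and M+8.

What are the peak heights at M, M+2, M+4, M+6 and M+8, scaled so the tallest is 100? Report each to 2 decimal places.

94.26 : 100.00 : 39.78 : 7.03 : 0.47

Expanding (0.79037 + 0.20963)^4:
P(M) = 0.79037^4 = 0.390231
P(M+2) = 4 × 0.79037^3 × 0.20963^1 = 0.414004
P(M+4) = 6 × 0.79037^2 × 0.20963^2 = 0.164710
P(M+6) = 4 × 0.79037^1 × 0.20963^3 = 0.029124
P(M+8) = 0.20963^4 = 0.001931
The M+2 peak is largest (0.414004); scaling to 100 gives 94.26 : 100.00 : 39.78 : 7.03 : 0.47.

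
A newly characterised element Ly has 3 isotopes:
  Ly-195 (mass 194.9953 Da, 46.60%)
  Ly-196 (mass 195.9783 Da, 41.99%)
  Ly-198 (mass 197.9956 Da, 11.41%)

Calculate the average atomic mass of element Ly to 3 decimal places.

195.750 Da

Weight each isotope mass by its fractional abundance: 0.4660 × 194.9953 + 0.4199 × 195.9783 + 0.1141 × 197.9956
= 90.86781 + 82.29129 + 22.59130 = 195.75040 Da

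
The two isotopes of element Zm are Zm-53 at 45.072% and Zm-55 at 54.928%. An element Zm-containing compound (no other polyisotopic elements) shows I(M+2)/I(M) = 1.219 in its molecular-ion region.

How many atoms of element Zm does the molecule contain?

1

For n independent Zm atoms, I(M+2)/I(M) = n · (abundance Zm-55) / (abundance Zm-53) = n · 0.54928/0.45072.
n = 1.219 × 0.45072/0.54928 = 1.00 ≈ 1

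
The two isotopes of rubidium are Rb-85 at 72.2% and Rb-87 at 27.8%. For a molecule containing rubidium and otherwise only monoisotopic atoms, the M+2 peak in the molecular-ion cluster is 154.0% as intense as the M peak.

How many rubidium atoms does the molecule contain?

With n Rb atoms, P(M+2)/P(M) = C(n,1)·p^(n−1)q / p^n = n·q/p = n · 0.278/0.722.
n = 1.540 × 0.722/0.278 = 4.00 ≈ 4

4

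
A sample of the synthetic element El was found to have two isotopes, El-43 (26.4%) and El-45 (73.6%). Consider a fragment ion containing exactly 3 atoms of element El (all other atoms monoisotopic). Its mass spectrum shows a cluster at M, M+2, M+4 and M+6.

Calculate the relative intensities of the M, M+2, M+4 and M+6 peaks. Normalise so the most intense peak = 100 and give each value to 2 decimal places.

The 3 El atoms are independent, so intensities follow the terms of (0.264 + 0.736)^3.
P(M) = 0.264^3 = 0.018400
P(M+2) = 3 × 0.264^2 × 0.736^1 = 0.153889
P(M+4) = 3 × 0.264^1 × 0.736^2 = 0.429023
P(M+6) = 0.736^3 = 0.398688
The M+4 peak is largest (0.429023); scaling to 100 gives 4.29 : 35.87 : 100.00 : 92.93.

4.29 : 35.87 : 100.00 : 92.93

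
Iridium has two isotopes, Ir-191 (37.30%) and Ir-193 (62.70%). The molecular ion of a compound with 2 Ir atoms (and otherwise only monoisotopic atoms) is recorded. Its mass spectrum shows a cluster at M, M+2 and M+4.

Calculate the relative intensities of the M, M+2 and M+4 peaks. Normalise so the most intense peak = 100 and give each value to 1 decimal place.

29.7 : 100.0 : 84.0

The 2 Ir atoms are independent, so intensities follow the terms of (0.3730 + 0.6270)^2.
P(M) = 0.3730^2 = 0.139129
P(M+2) = 2 × 0.3730^1 × 0.6270^1 = 0.467742
P(M+4) = 0.6270^2 = 0.393129
The M+2 peak is largest (0.467742); scaling to 100 gives 29.7 : 100.0 : 84.0.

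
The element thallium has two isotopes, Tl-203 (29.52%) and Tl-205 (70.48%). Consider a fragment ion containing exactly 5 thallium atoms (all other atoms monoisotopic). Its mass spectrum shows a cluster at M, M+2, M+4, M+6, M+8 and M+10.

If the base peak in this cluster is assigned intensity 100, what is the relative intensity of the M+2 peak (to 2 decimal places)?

Term probabilities: M 0.0022, M+2 0.0268, M+4 0.1278, M+6 0.3051, M+8 0.3642, M+10 0.1739. Base peak = M+8.
P(M+8) = C(5,4) × 0.2952^1 × 0.7048^4 = 5 × 0.2952 × 0.24675365 = 0.364208 (base)
P(M+2) = C(5,1) × 0.2952^4 × 0.7048^1 = 5 × 0.00759391 × 0.7048 = 0.026761
Relative intensity = 0.026761 / 0.364208 × 100 = 7.35

7.35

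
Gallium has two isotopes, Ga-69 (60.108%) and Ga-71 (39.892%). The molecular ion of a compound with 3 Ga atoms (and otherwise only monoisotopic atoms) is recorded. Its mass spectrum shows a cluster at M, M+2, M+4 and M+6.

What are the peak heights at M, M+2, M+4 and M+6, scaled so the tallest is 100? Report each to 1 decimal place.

50.2 : 100.0 : 66.4 : 14.7

Expanding (0.60108 + 0.39892)^3:
P(M) = 0.60108^3 = 0.217169
P(M+2) = 3 × 0.60108^2 × 0.39892^1 = 0.432386
P(M+4) = 3 × 0.60108^1 × 0.39892^2 = 0.286963
P(M+6) = 0.39892^3 = 0.063483
The M+2 peak is largest (0.432386); scaling to 100 gives 50.2 : 100.0 : 66.4 : 14.7.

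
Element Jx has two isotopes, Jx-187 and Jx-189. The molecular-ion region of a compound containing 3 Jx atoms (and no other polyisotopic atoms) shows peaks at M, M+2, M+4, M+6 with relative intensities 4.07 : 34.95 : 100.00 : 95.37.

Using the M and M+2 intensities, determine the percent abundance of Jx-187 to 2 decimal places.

Let p = fractional abundance of Jx-187. I(M+2)/I(M) = [C(3,1)·p^2·(1−p)] / p^3 = 3·(1−p)/p = 34.95/4.07 = 8.5872
(1−p)/p = 8.5872/3 = 2.8624  ⇒  p = 1/(1 + 2.8624) = 0.2589
Jx-187: 25.89%, Jx-189: 74.11%.

25.89%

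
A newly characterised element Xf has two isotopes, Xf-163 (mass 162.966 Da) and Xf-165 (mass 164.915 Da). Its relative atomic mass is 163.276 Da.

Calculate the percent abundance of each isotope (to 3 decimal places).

Let x be the fractional abundance of Xf-163; then Xf-165 has abundance 1 − x.
162.966·x + 164.915·(1 − x) = 163.276
(162.966 − 164.915)·x = 163.276 − 164.915
x = -1.639 / -1.949 = 0.84094 → 84.094% Xf-163, 15.906% Xf-165.

Xf-163: 84.094%, Xf-165: 15.906%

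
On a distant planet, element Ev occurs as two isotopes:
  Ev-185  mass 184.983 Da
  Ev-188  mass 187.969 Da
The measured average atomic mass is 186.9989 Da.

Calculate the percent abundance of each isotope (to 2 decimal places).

Ev-185: 32.49%, Ev-188: 67.51%

With x = fraction of Ev-185 (so Ev-188 is 1 − x):
184.983·x + 187.969·(1 − x) = 186.9989
(184.983 − 187.969)·x = 186.9989 − 187.969
x = -0.9701 / -2.986 = 0.32488 → 32.49% Ev-185, 67.51% Ev-188.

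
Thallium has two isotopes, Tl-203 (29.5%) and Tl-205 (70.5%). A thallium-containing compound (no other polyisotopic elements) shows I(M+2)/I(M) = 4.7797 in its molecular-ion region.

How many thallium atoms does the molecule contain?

For n independent Tl atoms, I(M+2)/I(M) = n · (abundance Tl-205) / (abundance Tl-203) = n · 0.705/0.295.
n = 4.7797 × 0.295/0.705 = 2.00 ≈ 2

2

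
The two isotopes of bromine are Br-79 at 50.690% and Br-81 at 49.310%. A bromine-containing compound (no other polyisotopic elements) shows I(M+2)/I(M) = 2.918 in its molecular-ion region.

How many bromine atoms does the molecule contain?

3

The M+2/M ratio from n Br atoms is n · q/p = n · 0.49310/0.50690.
n = 2.918 × 0.50690/0.49310 = 3.00 ≈ 3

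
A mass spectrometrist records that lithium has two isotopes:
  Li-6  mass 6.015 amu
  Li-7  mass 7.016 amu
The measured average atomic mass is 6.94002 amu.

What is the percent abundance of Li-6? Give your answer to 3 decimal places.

7.590%

Writing the weighted mean with unknown fraction x of Li-6:
6.015·x + 7.016·(1 − x) = 6.94002
(6.015 − 7.016)·x = 6.94002 − 7.016
x = -0.07598 / -1.001 = 0.07590 → 7.590% Li-6, 92.410% Li-7.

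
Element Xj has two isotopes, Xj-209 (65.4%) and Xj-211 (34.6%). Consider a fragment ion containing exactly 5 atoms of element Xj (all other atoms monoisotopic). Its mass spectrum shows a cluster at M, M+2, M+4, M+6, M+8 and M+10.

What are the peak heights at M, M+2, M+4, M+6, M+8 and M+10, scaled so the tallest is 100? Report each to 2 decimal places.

35.73 : 94.51 : 100.00 : 52.91 : 13.99 : 1.48

The 5 Xj atoms are independent, so intensities follow the terms of (0.654 + 0.346)^5.
P(M) = 0.654^5 = 0.119643
P(M+2) = 5 × 0.654^4 × 0.346^1 = 0.316488
P(M+4) = 10 × 0.654^3 × 0.346^2 = 0.334877
P(M+6) = 10 × 0.654^2 × 0.346^3 = 0.177167
P(M+8) = 5 × 0.654^1 × 0.346^4 = 0.046865
P(M+10) = 0.346^5 = 0.004959
The M+4 peak is largest (0.334877); scaling to 100 gives 35.73 : 94.51 : 100.00 : 52.91 : 13.99 : 1.48.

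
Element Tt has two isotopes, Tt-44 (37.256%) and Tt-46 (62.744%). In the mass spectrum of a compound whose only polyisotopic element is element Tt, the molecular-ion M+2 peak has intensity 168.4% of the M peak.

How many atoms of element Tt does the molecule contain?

For n independent Tt atoms, I(M+2)/I(M) = n · (abundance Tt-46) / (abundance Tt-44) = n · 0.62744/0.37256.
n = 1.684 × 0.37256/0.62744 = 1.00 ≈ 1

1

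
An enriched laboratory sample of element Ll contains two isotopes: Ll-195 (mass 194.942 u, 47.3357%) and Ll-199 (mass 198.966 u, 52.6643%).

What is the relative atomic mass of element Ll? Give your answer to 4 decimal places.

Average mass = Σ (abundance × isotope mass) = 0.473357 × 194.942 + 0.526643 × 198.966
= 92.27716 + 104.78405 = 197.06121 u

197.0612 u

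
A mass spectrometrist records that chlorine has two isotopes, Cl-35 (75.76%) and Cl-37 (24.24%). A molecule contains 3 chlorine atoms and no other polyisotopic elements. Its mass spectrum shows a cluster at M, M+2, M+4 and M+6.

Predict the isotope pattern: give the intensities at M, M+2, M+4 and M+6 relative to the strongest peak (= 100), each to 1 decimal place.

Each Cl atom is independently Cl-35 (p = 0.7576) or Cl-37 (q = 0.2424); the cluster is the binomial expansion (p + q)^3.
P(M) = 0.7576^3 = 0.434830
P(M+2) = 3 × 0.7576^2 × 0.2424^1 = 0.417382
P(M+4) = 3 × 0.7576^1 × 0.2424^2 = 0.133545
P(M+6) = 0.2424^3 = 0.014243
The M peak is largest (0.434830); scaling to 100 gives 100.0 : 96.0 : 30.7 : 3.3.

100.0 : 96.0 : 30.7 : 3.3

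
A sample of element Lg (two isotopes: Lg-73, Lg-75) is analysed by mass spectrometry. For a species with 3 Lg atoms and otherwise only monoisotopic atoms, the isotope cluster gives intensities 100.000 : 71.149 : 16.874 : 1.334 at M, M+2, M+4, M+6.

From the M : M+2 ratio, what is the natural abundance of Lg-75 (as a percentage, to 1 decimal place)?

19.2%

Let p = fractional abundance of Lg-73. I(M+2)/I(M) = [C(3,1)·p^2·(1−p)] / p^3 = 3·(1−p)/p = 71.149/100.000 = 0.7115
(1−p)/p = 0.7115/3 = 0.2372  ⇒  p = 1/(1 + 0.2372) = 0.8083
Lg-73: 80.8%, Lg-75: 19.2%.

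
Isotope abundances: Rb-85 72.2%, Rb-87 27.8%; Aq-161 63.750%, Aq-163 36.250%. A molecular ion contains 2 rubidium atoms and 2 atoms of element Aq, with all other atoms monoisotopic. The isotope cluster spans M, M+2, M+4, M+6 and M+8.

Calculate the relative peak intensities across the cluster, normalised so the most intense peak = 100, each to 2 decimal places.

Rubidium pattern (n=2): 0.521284 : 0.401432 : 0.077284
Element Aq pattern (n=2): 0.40640625 : 0.4621875 : 0.13140625
Convolve the two distributions (both contribute in 2-u steps):
  M: 0.521284×0.40640625 = 0.211853
  M+2: 0.521284×0.4621875 + 0.401432×0.40640625 = 0.404075
  M+4: 0.521284×0.13140625 + 0.401432×0.4621875 + 0.077284×0.40640625 = 0.285446
  M+6: 0.401432×0.13140625 + 0.077284×0.4621875 = 0.088470
  M+8: 0.077284×0.13140625 = 0.010156
Scale to base peak (0.404075) = 100: 52.43 : 100.00 : 70.64 : 21.89 : 2.51

52.43 : 100.00 : 70.64 : 21.89 : 2.51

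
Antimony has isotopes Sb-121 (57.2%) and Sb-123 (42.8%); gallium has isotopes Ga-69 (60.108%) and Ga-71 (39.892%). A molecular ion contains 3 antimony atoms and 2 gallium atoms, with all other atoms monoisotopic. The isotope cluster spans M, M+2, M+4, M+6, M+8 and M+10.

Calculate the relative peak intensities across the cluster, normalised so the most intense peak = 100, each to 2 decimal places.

19.61 : 70.05 : 100.00 : 71.32 : 25.41 : 3.62

Antimony pattern (n=3): 0.18714925 : 0.42010426 : 0.31434374 : 0.07840275
Gallium pattern (n=2): 0.36129717 : 0.47956567 : 0.15913717
Convolve the two distributions (both contribute in 2-u steps):
  M: 0.18714925×0.36129717 = 0.067616
  M+2: 0.18714925×0.47956567 + 0.42010426×0.36129717 = 0.241533
  M+4: 0.18714925×0.15913717 + 0.42010426×0.47956567 + 0.31434374×0.36129717 = 0.344821
  M+6: 0.42010426×0.15913717 + 0.31434374×0.47956567 + 0.07840275×0.36129717 = 0.245929
  M+8: 0.31434374×0.15913717 + 0.07840275×0.47956567 = 0.087623
  M+10: 0.07840275×0.15913717 = 0.012477
Scale to base peak (0.344821) = 100: 19.61 : 70.05 : 100.00 : 71.32 : 25.41 : 3.62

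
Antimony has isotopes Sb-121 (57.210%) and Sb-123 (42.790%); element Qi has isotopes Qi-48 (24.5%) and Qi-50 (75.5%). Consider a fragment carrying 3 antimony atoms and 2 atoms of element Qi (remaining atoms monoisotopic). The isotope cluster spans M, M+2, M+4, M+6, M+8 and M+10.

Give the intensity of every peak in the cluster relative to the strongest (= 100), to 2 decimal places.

Antimony pattern (n=3): 0.18724742 : 0.42015297 : 0.3142518 : 0.07834781
Element Qi pattern (n=2): 0.060025 : 0.36995 : 0.570025
Convolve the two distributions (both contribute in 2-u steps):
  M: 0.18724742×0.060025 = 0.011240
  M+2: 0.18724742×0.36995 + 0.42015297×0.060025 = 0.094492
  M+4: 0.18724742×0.570025 + 0.42015297×0.36995 + 0.3142518×0.060025 = 0.281034
  M+6: 0.42015297×0.570025 + 0.3142518×0.36995 + 0.07834781×0.060025 = 0.360458
  M+8: 0.3142518×0.570025 + 0.07834781×0.36995 = 0.208116
  M+10: 0.07834781×0.570025 = 0.044660
Scale to base peak (0.360458) = 100: 3.12 : 26.21 : 77.97 : 100.00 : 57.74 : 12.39

3.12 : 26.21 : 77.97 : 100.00 : 57.74 : 12.39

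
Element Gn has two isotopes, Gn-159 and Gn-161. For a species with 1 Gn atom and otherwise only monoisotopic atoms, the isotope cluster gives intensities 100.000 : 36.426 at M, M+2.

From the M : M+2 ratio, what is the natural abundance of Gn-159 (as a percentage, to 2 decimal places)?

73.30%

Let p = fractional abundance of Gn-159. I(M+2)/I(M) = [C(1,1)·p^0·(1−p)] / p^1 = 1·(1−p)/p = 36.426/100.000 = 0.3643
(1−p)/p = 0.3643/1 = 0.3643  ⇒  p = 1/(1 + 0.3643) = 0.7330
Gn-159: 73.30%, Gn-161: 26.70%.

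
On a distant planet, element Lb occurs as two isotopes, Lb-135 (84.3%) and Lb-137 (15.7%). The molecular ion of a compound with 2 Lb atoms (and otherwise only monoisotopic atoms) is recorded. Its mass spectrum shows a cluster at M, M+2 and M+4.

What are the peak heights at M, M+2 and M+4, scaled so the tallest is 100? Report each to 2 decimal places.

Expanding (0.843 + 0.157)^2:
P(M) = 0.843^2 = 0.710649
P(M+2) = 2 × 0.843^1 × 0.157^1 = 0.264702
P(M+4) = 0.157^2 = 0.024649
The M peak is largest (0.710649); scaling to 100 gives 100.00 : 37.25 : 3.47.

100.00 : 37.25 : 3.47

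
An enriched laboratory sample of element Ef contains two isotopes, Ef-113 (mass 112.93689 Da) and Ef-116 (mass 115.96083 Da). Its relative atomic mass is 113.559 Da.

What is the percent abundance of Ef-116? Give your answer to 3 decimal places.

Writing the weighted mean with unknown fraction x of Ef-113:
112.93689·x + 115.96083·(1 − x) = 113.559
(112.93689 − 115.96083)·x = 113.559 − 115.96083
x = -2.40183 / -3.02394 = 0.79427 → 79.427% Ef-113, 20.573% Ef-116.

20.573%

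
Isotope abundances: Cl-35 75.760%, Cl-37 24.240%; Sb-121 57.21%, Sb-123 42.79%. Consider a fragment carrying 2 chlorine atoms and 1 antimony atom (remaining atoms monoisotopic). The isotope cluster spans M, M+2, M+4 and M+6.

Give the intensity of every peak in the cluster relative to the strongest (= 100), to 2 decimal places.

Chlorine pattern (n=2): 0.57395776 : 0.36728448 : 0.05875776
Antimony pattern (n=1): 0.5721 : 0.4279
Convolve the two distributions (both contribute in 2-u steps):
  M: 0.57395776×0.5721 = 0.328361
  M+2: 0.57395776×0.4279 + 0.36728448×0.5721 = 0.455720
  M+4: 0.36728448×0.4279 + 0.05875776×0.5721 = 0.190776
  M+6: 0.05875776×0.4279 = 0.025142
Scale to base peak (0.455720) = 100: 72.05 : 100.00 : 41.86 : 5.52

72.05 : 100.00 : 41.86 : 5.52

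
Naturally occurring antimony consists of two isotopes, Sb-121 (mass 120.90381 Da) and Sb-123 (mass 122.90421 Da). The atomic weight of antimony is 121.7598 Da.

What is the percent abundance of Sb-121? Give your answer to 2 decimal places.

57.21%

Let x be the fractional abundance of Sb-121; then Sb-123 has abundance 1 − x.
120.90381·x + 122.90421·(1 − x) = 121.7598
(120.90381 − 122.90421)·x = 121.7598 − 122.90421
x = -1.14441 / -2.00040 = 0.57209 → 57.21% Sb-121, 42.79% Sb-123.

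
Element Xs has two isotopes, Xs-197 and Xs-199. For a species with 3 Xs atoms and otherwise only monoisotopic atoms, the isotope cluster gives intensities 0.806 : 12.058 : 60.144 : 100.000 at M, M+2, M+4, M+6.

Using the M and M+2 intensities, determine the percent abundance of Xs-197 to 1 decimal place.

16.7%

Let p = fractional abundance of Xs-197. I(M+2)/I(M) = [C(3,1)·p^2·(1−p)] / p^3 = 3·(1−p)/p = 12.058/0.806 = 14.9603
(1−p)/p = 14.9603/3 = 4.9868  ⇒  p = 1/(1 + 4.9868) = 0.1670
Xs-197: 16.7%, Xs-199: 83.3%.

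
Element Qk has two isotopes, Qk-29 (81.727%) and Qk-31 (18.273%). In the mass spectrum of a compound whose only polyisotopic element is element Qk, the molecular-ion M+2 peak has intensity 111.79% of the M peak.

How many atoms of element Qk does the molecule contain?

5

With n Qk atoms, P(M+2)/P(M) = C(n,1)·p^(n−1)q / p^n = n·q/p = n · 0.18273/0.81727.
n = 1.1179 × 0.81727/0.18273 = 5.00 ≈ 5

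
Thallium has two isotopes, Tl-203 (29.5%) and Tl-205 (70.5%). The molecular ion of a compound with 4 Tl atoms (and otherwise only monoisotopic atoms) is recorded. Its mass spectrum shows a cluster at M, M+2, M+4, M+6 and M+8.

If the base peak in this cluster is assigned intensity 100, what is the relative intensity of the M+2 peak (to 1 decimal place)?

Term probabilities: M 0.0076, M+2 0.0724, M+4 0.2595, M+6 0.4135, M+8 0.2470. Base peak = M+6.
P(M+6) = C(4,3) × 0.295^1 × 0.705^3 = 4 × 0.2950 × 0.35040263 = 0.413475 (base)
P(M+2) = C(4,1) × 0.295^3 × 0.705^1 = 4 × 0.02567237 × 0.7050 = 0.072396
Relative intensity = 0.072396 / 0.413475 × 100 = 17.5

17.5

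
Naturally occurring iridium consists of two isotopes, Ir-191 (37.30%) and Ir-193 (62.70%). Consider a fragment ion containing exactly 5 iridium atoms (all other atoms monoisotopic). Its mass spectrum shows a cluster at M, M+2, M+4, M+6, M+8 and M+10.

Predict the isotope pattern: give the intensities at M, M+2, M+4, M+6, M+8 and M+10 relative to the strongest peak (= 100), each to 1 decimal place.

2.1 : 17.7 : 59.5 : 100.0 : 84.0 : 28.3

Each Ir atom is independently Ir-191 (p = 0.3730) or Ir-193 (q = 0.6270); the cluster is the binomial expansion (p + q)^5.
P(M) = 0.3730^5 = 0.007220
P(M+2) = 5 × 0.3730^4 × 0.6270^1 = 0.060684
P(M+4) = 10 × 0.3730^3 × 0.6270^2 = 0.204015
P(M+6) = 10 × 0.3730^2 × 0.6270^3 = 0.342942
P(M+8) = 5 × 0.3730^1 × 0.6270^4 = 0.288237
P(M+10) = 0.6270^5 = 0.096903
The M+6 peak is largest (0.342942); scaling to 100 gives 2.1 : 17.7 : 59.5 : 100.0 : 84.0 : 28.3.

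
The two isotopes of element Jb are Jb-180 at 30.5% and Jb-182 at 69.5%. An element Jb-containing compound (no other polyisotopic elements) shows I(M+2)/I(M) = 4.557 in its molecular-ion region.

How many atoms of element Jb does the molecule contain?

The M+2/M ratio from n Jb atoms is n · q/p = n · 0.695/0.305.
n = 4.557 × 0.305/0.695 = 2.00 ≈ 2

2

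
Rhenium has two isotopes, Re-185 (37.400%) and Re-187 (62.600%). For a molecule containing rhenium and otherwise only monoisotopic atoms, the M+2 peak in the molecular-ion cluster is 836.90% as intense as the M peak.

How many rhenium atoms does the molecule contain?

5

With n Re atoms, P(M+2)/P(M) = C(n,1)·p^(n−1)q / p^n = n·q/p = n · 0.62600/0.37400.
n = 8.3690 × 0.37400/0.62600 = 5.00 ≈ 5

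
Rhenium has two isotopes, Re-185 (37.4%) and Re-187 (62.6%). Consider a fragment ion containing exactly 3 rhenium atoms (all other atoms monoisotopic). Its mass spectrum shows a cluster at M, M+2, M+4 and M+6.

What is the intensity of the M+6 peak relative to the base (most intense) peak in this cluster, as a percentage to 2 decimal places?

55.79%

Term probabilities: M 0.0523, M+2 0.2627, M+4 0.4397, M+6 0.2453. Base peak = M+4.
P(M+4) = C(3,2) × 0.374^1 × 0.626^2 = 3 × 0.3740 × 0.391876 = 0.439685 (base)
P(M+6) = C(3,3) × 0.374^0 × 0.626^3 = 1 × 1.0000 × 0.24531438 = 0.245314
Relative intensity = 0.245314 / 0.439685 × 100 = 55.79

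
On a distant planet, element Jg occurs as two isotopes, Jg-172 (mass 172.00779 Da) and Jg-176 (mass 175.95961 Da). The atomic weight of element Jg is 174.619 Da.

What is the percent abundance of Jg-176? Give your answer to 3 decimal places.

Writing the weighted mean with unknown fraction x of Jg-172:
172.00779·x + 175.95961·(1 − x) = 174.619
(172.00779 − 175.95961)·x = 174.619 − 175.95961
x = -1.34061 / -3.95182 = 0.33924 → 33.924% Jg-172, 66.076% Jg-176.

66.076%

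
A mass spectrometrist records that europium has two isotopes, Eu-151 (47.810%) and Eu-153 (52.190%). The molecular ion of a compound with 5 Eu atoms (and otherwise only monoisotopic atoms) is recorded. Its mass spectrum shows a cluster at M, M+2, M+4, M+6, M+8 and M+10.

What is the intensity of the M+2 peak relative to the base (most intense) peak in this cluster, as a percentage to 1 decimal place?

42.0%

Term probabilities: M 0.0250, M+2 0.1363, M+4 0.2977, M+6 0.3249, M+8 0.1774, M+10 0.0387. Base peak = M+6.
P(M+6) = C(5,3) × 0.47810^2 × 0.52190^3 = 10 × 0.22857961 × 0.14215492 = 0.324937 (base)
P(M+2) = C(5,1) × 0.47810^4 × 0.52190^1 = 5 × 0.05224864 × 0.5219 = 0.136343
Relative intensity = 0.136343 / 0.324937 × 100 = 42.0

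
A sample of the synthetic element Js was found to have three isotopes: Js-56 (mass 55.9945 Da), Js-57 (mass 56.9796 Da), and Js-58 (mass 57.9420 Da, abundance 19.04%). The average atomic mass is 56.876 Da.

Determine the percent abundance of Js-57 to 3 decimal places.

Let x and y be the fractions of Js-56 and Js-57. Then x + y = 1 − 0.1904 = 0.8096 and 55.9945x + 56.9796y = 56.876 − 0.1904×57.9420 = 45.8438432.
Substituting: 55.9945x + 56.9796(0.8096 − x) = 45.8438432
(55.9945 − 56.9796)x = -0.28684096  ⇒  x = 0.29118, y = 0.51842
Js-56: 29.118%, Js-57: 51.842%.

51.842%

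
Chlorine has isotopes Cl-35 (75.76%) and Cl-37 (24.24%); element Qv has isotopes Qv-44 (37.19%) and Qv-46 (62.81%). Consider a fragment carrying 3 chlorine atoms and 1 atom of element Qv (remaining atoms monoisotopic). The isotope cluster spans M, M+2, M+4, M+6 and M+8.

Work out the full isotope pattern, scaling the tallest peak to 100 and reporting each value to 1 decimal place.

37.8 : 100.0 : 72.8 : 20.8 : 2.1

Chlorine pattern (n=3): 0.4348304 : 0.41738208 : 0.13354464 : 0.01424288
Element Qv pattern (n=1): 0.3719 : 0.6281
Convolve the two distributions (both contribute in 2-u steps):
  M: 0.4348304×0.3719 = 0.161713
  M+2: 0.4348304×0.6281 + 0.41738208×0.3719 = 0.428341
  M+4: 0.41738208×0.6281 + 0.13354464×0.3719 = 0.311823
  M+6: 0.13354464×0.6281 + 0.01424288×0.3719 = 0.089176
  M+8: 0.01424288×0.6281 = 0.008946
Scale to base peak (0.428341) = 100: 37.8 : 100.0 : 72.8 : 20.8 : 2.1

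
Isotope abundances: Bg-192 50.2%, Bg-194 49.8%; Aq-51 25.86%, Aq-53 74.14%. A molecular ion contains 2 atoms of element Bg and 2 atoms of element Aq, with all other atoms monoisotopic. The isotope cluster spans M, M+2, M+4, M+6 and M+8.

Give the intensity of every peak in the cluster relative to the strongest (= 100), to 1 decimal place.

Element Bg pattern (n=2): 0.252004 : 0.499992 : 0.248004
Element Aq pattern (n=2): 0.06687396 : 0.38345208 : 0.54967396
Convolve the two distributions (both contribute in 2-u steps):
  M: 0.252004×0.06687396 = 0.016853
  M+2: 0.252004×0.38345208 + 0.499992×0.06687396 = 0.130068
  M+4: 0.252004×0.54967396 + 0.499992×0.38345208 + 0.248004×0.06687396 = 0.346828
  M+6: 0.499992×0.54967396 + 0.248004×0.38345208 = 0.369930
  M+8: 0.248004×0.54967396 = 0.136321
Scale to base peak (0.369930) = 100: 4.6 : 35.2 : 93.8 : 100.0 : 36.9

4.6 : 35.2 : 93.8 : 100.0 : 36.9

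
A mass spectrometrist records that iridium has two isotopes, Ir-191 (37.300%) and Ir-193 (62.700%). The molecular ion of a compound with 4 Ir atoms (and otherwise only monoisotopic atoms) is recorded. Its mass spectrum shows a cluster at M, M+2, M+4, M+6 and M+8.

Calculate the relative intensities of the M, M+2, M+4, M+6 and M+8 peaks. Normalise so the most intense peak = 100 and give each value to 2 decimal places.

5.26 : 35.39 : 89.23 : 100.00 : 42.02

Each Ir atom is independently Ir-191 (p = 0.37300) or Ir-193 (q = 0.62700); the cluster is the binomial expansion (p + q)^4.
P(M) = 0.37300^4 = 0.019357
P(M+2) = 4 × 0.37300^3 × 0.62700^1 = 0.130153
P(M+4) = 6 × 0.37300^2 × 0.62700^2 = 0.328174
P(M+6) = 4 × 0.37300^1 × 0.62700^3 = 0.367766
P(M+8) = 0.62700^4 = 0.154550
The M+6 peak is largest (0.367766); scaling to 100 gives 5.26 : 35.39 : 89.23 : 100.00 : 42.02.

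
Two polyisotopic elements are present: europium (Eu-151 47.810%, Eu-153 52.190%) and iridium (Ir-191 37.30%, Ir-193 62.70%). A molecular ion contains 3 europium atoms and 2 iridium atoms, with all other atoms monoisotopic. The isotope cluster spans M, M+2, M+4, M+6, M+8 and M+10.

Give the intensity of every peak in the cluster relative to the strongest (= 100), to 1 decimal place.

Europium pattern (n=3): 0.10928391 : 0.3578871 : 0.39067407 : 0.14215492
Iridium pattern (n=2): 0.139129 : 0.467742 : 0.393129
Convolve the two distributions (both contribute in 2-u steps):
  M: 0.10928391×0.139129 = 0.015205
  M+2: 0.10928391×0.467742 + 0.3578871×0.139129 = 0.100909
  M+4: 0.10928391×0.393129 + 0.3578871×0.467742 + 0.39067407×0.139129 = 0.264716
  M+6: 0.3578871×0.393129 + 0.39067407×0.467742 + 0.14215492×0.139129 = 0.343208
  M+8: 0.39067407×0.393129 + 0.14215492×0.467742 = 0.220077
  M+10: 0.14215492×0.393129 = 0.055885
Scale to base peak (0.343208) = 100: 4.4 : 29.4 : 77.1 : 100.0 : 64.1 : 16.3

4.4 : 29.4 : 77.1 : 100.0 : 64.1 : 16.3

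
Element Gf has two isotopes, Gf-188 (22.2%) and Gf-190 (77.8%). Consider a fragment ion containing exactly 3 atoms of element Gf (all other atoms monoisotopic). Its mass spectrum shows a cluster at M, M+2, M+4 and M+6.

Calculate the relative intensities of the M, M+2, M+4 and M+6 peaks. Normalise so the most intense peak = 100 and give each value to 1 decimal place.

2.3 : 24.4 : 85.6 : 100.0

The 3 Gf atoms are independent, so intensities follow the terms of (0.222 + 0.778)^3.
P(M) = 0.222^3 = 0.010941
P(M+2) = 3 × 0.222^2 × 0.778^1 = 0.115029
P(M+4) = 3 × 0.222^1 × 0.778^2 = 0.403119
P(M+6) = 0.778^3 = 0.470911
The M+6 peak is largest (0.470911); scaling to 100 gives 2.3 : 24.4 : 85.6 : 100.0.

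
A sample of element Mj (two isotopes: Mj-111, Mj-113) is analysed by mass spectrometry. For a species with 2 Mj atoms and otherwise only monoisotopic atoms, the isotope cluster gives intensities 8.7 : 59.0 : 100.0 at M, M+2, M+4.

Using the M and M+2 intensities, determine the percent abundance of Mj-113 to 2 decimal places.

Let p = fractional abundance of Mj-111. I(M+2)/I(M) = [C(2,1)·p^1·(1−p)] / p^2 = 2·(1−p)/p = 59.0/8.7 = 6.7816
(1−p)/p = 6.7816/2 = 3.3908  ⇒  p = 1/(1 + 3.3908) = 0.2277
Mj-111: 22.77%, Mj-113: 77.23%.

77.23%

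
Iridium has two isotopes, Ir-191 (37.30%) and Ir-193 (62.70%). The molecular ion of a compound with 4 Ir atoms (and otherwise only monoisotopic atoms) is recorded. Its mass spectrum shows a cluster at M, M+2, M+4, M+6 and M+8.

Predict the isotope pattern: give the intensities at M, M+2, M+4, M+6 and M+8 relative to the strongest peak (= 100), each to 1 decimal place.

Each Ir atom is independently Ir-191 (p = 0.3730) or Ir-193 (q = 0.6270); the cluster is the binomial expansion (p + q)^4.
P(M) = 0.3730^4 = 0.019357
P(M+2) = 4 × 0.3730^3 × 0.6270^1 = 0.130153
P(M+4) = 6 × 0.3730^2 × 0.6270^2 = 0.328174
P(M+6) = 4 × 0.3730^1 × 0.6270^3 = 0.367766
P(M+8) = 0.6270^4 = 0.154550
The M+6 peak is largest (0.367766); scaling to 100 gives 5.3 : 35.4 : 89.2 : 100.0 : 42.0.

5.3 : 35.4 : 89.2 : 100.0 : 42.0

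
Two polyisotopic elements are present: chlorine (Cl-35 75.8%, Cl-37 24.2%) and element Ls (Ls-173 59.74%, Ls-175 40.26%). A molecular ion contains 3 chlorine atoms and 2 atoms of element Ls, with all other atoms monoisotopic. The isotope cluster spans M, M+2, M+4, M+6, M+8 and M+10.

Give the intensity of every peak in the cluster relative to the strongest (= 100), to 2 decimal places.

43.37 : 100.00 : 88.95 : 38.15 : 7.93 : 0.64

Chlorine pattern (n=3): 0.43551951 : 0.41713346 : 0.13317454 : 0.01417249
Element Ls pattern (n=2): 0.35688676 : 0.48102648 : 0.16208676
Convolve the two distributions (both contribute in 2-u steps):
  M: 0.43551951×0.35688676 = 0.155431
  M+2: 0.43551951×0.48102648 + 0.41713346×0.35688676 = 0.358366
  M+4: 0.43551951×0.16208676 + 0.41713346×0.48102648 + 0.13317454×0.35688676 = 0.318772
  M+6: 0.41713346×0.16208676 + 0.13317454×0.48102648 + 0.01417249×0.35688676 = 0.136730
  M+8: 0.13317454×0.16208676 + 0.01417249×0.48102648 = 0.028403
  M+10: 0.01417249×0.16208676 = 0.002297
Scale to base peak (0.358366) = 100: 43.37 : 100.00 : 88.95 : 38.15 : 7.93 : 0.64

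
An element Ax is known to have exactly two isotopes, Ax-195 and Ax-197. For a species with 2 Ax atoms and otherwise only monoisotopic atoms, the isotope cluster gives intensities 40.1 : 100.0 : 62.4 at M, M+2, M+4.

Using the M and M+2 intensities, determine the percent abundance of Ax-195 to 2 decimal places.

44.51%

If p is the fraction of Ax that is Ax-195, then I(M+2)/I(M) = [C(2,1)·p^1·(1−p)] / p^2 = 2·(1−p)/p = 100.0/40.1 = 2.4938
(1−p)/p = 2.4938/2 = 1.2469  ⇒  p = 1/(1 + 1.2469) = 0.4451
Ax-195: 44.51%, Ax-197: 55.49%.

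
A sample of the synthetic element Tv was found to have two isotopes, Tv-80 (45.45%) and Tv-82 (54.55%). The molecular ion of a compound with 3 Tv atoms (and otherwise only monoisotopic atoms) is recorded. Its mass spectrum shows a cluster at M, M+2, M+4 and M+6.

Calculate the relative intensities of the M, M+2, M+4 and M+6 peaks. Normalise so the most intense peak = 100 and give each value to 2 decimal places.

23.14 : 83.32 : 100.00 : 40.01

Expanding (0.4545 + 0.5455)^3:
P(M) = 0.4545^3 = 0.093886
P(M+2) = 3 × 0.4545^2 × 0.5455^1 = 0.338052
P(M+4) = 3 × 0.4545^1 × 0.5455^2 = 0.405737
P(M+6) = 0.5455^3 = 0.162325
The M+4 peak is largest (0.405737); scaling to 100 gives 23.14 : 83.32 : 100.00 : 40.01.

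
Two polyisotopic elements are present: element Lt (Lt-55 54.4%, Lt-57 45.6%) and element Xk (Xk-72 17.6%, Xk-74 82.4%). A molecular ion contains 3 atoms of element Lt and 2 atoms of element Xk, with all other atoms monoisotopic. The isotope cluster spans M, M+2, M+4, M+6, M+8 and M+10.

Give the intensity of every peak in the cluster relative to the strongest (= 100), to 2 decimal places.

1.33 : 15.74 : 63.06 : 100.00 : 68.55 : 17.11

Element Lt pattern (n=3): 0.16098918 : 0.40484045 : 0.33935155 : 0.09481882
Element Xk pattern (n=2): 0.030976 : 0.290048 : 0.678976
Convolve the two distributions (both contribute in 2-u steps):
  M: 0.16098918×0.030976 = 0.004987
  M+2: 0.16098918×0.290048 + 0.40484045×0.030976 = 0.059235
  M+4: 0.16098918×0.678976 + 0.40484045×0.290048 + 0.33935155×0.030976 = 0.237243
  M+6: 0.40484045×0.678976 + 0.33935155×0.290048 + 0.09481882×0.030976 = 0.376242
  M+8: 0.33935155×0.678976 + 0.09481882×0.290048 = 0.257914
  M+10: 0.09481882×0.678976 = 0.064380
Scale to base peak (0.376242) = 100: 1.33 : 15.74 : 63.06 : 100.00 : 68.55 : 17.11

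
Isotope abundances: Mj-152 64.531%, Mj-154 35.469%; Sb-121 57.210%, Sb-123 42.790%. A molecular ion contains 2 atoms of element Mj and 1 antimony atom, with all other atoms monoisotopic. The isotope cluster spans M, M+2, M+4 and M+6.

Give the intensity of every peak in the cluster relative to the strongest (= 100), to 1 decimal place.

54.1 : 100.0 : 60.9 : 12.2

Element Mj pattern (n=2): 0.416425 : 0.45777001 : 0.125805
Antimony pattern (n=1): 0.5721 : 0.4279
Convolve the two distributions (both contribute in 2-u steps):
  M: 0.416425×0.5721 = 0.238237
  M+2: 0.416425×0.4279 + 0.45777001×0.5721 = 0.440078
  M+4: 0.45777001×0.4279 + 0.125805×0.5721 = 0.267853
  M+6: 0.125805×0.4279 = 0.053832
Scale to base peak (0.440078) = 100: 54.1 : 100.0 : 60.9 : 12.2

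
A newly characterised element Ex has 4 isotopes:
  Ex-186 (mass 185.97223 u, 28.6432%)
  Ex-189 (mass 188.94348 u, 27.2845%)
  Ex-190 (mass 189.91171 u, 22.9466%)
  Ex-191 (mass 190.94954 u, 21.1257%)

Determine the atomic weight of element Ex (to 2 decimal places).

Weight each isotope mass by its fractional abundance: 0.286432 × 185.97223 + 0.272845 × 188.94348 + 0.229466 × 189.91171 + 0.211257 × 190.94954
= 53.268398 + 51.552284 + 43.578280 + 40.339427 = 188.738389 u

188.74 u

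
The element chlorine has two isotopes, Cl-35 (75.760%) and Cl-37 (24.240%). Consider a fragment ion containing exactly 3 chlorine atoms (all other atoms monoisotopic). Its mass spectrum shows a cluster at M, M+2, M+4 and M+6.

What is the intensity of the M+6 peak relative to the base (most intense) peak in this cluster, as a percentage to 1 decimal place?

3.3%

Term probabilities: M 0.4348, M+2 0.4174, M+4 0.1335, M+6 0.0142. Base peak = M.
P(M) = C(3,0) × 0.75760^3 × 0.24240^0 = 1 × 0.4348304 × 1.0000 = 0.434830 (base)
P(M+6) = C(3,3) × 0.75760^0 × 0.24240^3 = 1 × 1.0000 × 0.01424288 = 0.014243
Relative intensity = 0.014243 / 0.434830 × 100 = 3.3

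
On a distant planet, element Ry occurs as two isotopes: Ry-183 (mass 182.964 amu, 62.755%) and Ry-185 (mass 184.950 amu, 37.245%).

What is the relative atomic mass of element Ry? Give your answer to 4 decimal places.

Weight each isotope mass by its fractional abundance: 0.62755 × 182.964 + 0.37245 × 184.950
= 114.81906 + 68.88463 = 183.70369 amu

183.7037 amu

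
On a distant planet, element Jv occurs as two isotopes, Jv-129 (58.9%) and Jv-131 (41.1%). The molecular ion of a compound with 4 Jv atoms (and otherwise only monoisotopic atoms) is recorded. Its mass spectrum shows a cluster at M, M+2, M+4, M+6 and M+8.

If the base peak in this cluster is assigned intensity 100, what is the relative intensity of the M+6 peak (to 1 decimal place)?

46.5

Term probabilities: M 0.1204, M+2 0.3359, M+4 0.3516, M+6 0.1636, M+8 0.0285. Base peak = M+4.
P(M+4) = C(4,2) × 0.589^2 × 0.411^2 = 6 × 0.346921 × 0.168921 = 0.351613 (base)
P(M+6) = C(4,3) × 0.589^1 × 0.411^3 = 4 × 0.5890 × 0.06942653 = 0.163569
Relative intensity = 0.163569 / 0.351613 × 100 = 46.5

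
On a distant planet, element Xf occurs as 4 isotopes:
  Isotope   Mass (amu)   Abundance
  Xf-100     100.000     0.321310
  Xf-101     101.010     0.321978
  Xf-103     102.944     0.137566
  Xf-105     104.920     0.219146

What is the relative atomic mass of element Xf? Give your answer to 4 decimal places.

101.8084 amu

Weight each isotope mass by its fractional abundance: 0.321310 × 100.000 + 0.321978 × 101.010 + 0.137566 × 102.944 + 0.219146 × 104.920
= 32.13100 + 32.52300 + 14.16159 + 22.99280 = 101.80839 amu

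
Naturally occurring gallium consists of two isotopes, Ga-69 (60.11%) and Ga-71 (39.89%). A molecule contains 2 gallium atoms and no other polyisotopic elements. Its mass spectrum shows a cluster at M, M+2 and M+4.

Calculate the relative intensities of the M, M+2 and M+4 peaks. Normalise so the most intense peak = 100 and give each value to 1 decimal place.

75.3 : 100.0 : 33.2

Each Ga atom is independently Ga-69 (p = 0.6011) or Ga-71 (q = 0.3989); the cluster is the binomial expansion (p + q)^2.
P(M) = 0.6011^2 = 0.361321
P(M+2) = 2 × 0.6011^1 × 0.3989^1 = 0.479558
P(M+4) = 0.3989^2 = 0.159121
The M+2 peak is largest (0.479558); scaling to 100 gives 75.3 : 100.0 : 33.2.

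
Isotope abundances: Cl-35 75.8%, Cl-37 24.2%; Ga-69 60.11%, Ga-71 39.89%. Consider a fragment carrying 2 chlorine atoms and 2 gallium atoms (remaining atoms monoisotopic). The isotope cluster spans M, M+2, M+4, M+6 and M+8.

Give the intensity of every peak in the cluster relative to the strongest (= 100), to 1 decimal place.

50.9 : 100.0 : 70.7 : 21.2 : 2.3

Chlorine pattern (n=2): 0.574564 : 0.366872 : 0.058564
Gallium pattern (n=2): 0.36132121 : 0.47955758 : 0.15912121
Convolve the two distributions (both contribute in 2-u steps):
  M: 0.574564×0.36132121 = 0.207602
  M+2: 0.574564×0.47955758 + 0.366872×0.36132121 = 0.408095
  M+4: 0.574564×0.15912121 + 0.366872×0.47955758 + 0.058564×0.36132121 = 0.288522
  M+6: 0.366872×0.15912121 + 0.058564×0.47955758 = 0.086462
  M+8: 0.058564×0.15912121 = 0.009319
Scale to base peak (0.408095) = 100: 50.9 : 100.0 : 70.7 : 21.2 : 2.3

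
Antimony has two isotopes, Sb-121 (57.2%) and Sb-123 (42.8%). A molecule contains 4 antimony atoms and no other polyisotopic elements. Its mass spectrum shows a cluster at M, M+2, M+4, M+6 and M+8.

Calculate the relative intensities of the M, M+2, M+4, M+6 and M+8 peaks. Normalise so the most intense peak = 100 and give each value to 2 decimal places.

Each Sb atom is independently Sb-121 (p = 0.572) or Sb-123 (q = 0.428); the cluster is the binomial expansion (p + q)^4.
P(M) = 0.572^4 = 0.107049
P(M+2) = 4 × 0.572^3 × 0.428^1 = 0.320400
P(M+4) = 6 × 0.572^2 × 0.428^2 = 0.359609
P(M+6) = 4 × 0.572^1 × 0.428^3 = 0.179385
P(M+8) = 0.428^4 = 0.033556
The M+4 peak is largest (0.359609); scaling to 100 gives 29.77 : 89.10 : 100.00 : 49.88 : 9.33.

29.77 : 89.10 : 100.00 : 49.88 : 9.33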